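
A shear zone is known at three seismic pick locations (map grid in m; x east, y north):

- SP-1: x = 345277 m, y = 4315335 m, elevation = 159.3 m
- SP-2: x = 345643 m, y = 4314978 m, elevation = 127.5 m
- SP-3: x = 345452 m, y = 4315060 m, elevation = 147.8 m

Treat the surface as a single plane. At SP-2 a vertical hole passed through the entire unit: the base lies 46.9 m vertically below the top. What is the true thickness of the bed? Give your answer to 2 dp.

Let the plane be z = a·x + b·y + c.
SP-2−SP-1: 366a − 357b = −31.8;  SP-3−SP-1: 175a − 275b = −11.5.
Solving gives a = −0.12153, b = −0.03552.
|∇z| = √(a²+b²) = 0.12662, so dip δ = arctan(0.12662) = 7.22°.
True thickness = vertical thickness × cos δ = 46.9 × cos 7.22° = 46.53 m.

46.53 m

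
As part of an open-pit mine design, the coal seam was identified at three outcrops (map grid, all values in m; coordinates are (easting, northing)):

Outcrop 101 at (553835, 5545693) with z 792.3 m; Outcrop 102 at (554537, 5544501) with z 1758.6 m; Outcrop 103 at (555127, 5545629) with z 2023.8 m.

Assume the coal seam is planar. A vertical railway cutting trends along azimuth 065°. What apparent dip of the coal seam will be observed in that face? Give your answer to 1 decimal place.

Let the plane be z = a·E + b·N + c.
Outcrop 102−Outcrop 101: 702a − 1192b = 966.3;  Outcrop 103−Outcrop 101: 1292a − 64b = 1231.5.
Solving gives a = 0.94045, b = −0.25680.
Unit vector along 065° is (sin 65°, cos 65°) = (0.9063, 0.4226).
Slope in that direction = a·(0.9063) + b·(0.4226) = 0.74381.
Apparent dip = arctan|0.74381| = 36.6° (true dip is 44.3°, so apparent ≤ true as expected).

36.6°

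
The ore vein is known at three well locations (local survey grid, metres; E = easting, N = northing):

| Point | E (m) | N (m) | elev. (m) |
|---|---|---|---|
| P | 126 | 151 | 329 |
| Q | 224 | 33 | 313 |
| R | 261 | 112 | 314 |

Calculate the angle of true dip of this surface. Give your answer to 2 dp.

6.30°

Let the plane be z = a·E + b·N + c.
Q−P: 98a − 118b = −16;  R−P: 135a − 39b = −15.
Solving gives a = −0.09465, b = 0.05699.
Gradient magnitude |∇z| = √(a² + b²) = √(0.00896 + 0.00325) = 0.11048.
True dip = arctan(0.11048) = 6.30°, dipping toward ESE (azimuth ≈ 121°).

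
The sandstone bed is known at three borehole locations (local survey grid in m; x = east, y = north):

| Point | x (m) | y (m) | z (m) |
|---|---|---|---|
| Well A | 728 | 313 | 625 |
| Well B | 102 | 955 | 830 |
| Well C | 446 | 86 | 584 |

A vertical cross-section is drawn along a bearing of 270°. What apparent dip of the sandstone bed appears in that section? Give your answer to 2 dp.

Two edge vectors: Well A→Well B = (-626, 642, 205), Well A→Well C = (-282, -227, -41).
Normal n = (Well A→Well B) × (Well A→Well C) = (20213, -83476, 323146).
So ∂z/∂x = −n_x/n_z = −0.06255 and ∂z/∂y = −n_y/n_z = 0.25832.
Unit vector along 270° is (sin 270°, cos 270°) = (-1.0000, -0.0000).
Slope in that direction = a·(-1.0000) + b·(-0.0000) = 0.06255.
Apparent dip = arctan|0.06255| = 3.58° (true dip is 14.9°, so apparent ≤ true as expected).

3.58°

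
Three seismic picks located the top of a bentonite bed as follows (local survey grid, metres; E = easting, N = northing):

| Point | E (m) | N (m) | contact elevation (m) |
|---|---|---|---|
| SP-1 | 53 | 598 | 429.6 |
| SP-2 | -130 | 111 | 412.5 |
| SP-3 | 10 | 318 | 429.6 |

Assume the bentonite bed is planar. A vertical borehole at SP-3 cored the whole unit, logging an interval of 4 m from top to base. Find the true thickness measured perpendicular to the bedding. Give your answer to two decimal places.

3.95 m

Let the plane be z = a·E + b·N + c.
SP-2−SP-1: −183a − 487b = −17.1;  SP-3−SP-1: −43a − 280b = 0.
Solving gives a = 0.15803, b = −0.02427.
|∇z| = √(a²+b²) = 0.15988, so dip δ = arctan(0.15988) = 9.08°.
True thickness = vertical thickness × cos δ = 4 × cos 9.08° = 3.95 m.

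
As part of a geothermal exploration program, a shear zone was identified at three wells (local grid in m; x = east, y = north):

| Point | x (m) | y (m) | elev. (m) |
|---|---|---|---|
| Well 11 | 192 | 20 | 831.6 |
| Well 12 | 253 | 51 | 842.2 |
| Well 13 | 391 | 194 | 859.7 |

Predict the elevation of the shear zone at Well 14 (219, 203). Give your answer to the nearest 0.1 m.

Let the plane be z = a·x + b·y + c.
Well 12−Well 11: 61a + 31b = 10.6;  Well 13−Well 11: 199a + 174b = 28.1.
Solving gives a = 0.21897, b = −0.08893.
Then c = 831.6 − a·192 − b·20 = 791.34.
At (219, 203): z = 48.0 − 18.1 + 791.34 = 821.2 m.

821.2 m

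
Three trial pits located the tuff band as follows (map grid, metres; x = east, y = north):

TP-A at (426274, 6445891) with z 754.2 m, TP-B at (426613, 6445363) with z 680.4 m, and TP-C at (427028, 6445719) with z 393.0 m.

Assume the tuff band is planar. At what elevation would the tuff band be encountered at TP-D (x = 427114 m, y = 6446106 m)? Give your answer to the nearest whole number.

272 m

Let the plane be z = a·x + b·y + c.
TP-B−TP-A: 339a − 528b = −73.8;  TP-C−TP-A: 754a − 172b = −361.2.
Solving gives a = −0.52389024, b = −0.19658862.
Then c = 754.2 − a·426274 − b·6445891 = 1491263.82.
At (427114, 6446106): z = −223760.9 − 1267231.1 + 1491263.82 = 271.9 m.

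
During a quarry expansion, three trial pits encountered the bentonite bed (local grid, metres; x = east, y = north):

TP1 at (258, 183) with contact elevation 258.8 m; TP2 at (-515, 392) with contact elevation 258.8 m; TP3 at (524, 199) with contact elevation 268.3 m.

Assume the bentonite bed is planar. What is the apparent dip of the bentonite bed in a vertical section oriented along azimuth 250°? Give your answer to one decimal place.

3.7°

Two edge vectors: TP1→TP2 = (-773, 209, 0), TP1→TP3 = (266, 16, 9.5).
Normal n = (TP1→TP2) × (TP1→TP3) = (1985.5, 7343.5, -67962).
So ∂z/∂x = −n_x/n_z = 0.02921 and ∂z/∂y = −n_y/n_z = 0.10805.
Unit vector along 250° is (sin 250°, cos 250°) = (-0.9397, -0.3420).
Slope in that direction = a·(-0.9397) + b·(-0.3420) = −0.06441.
Apparent dip = arctan|0.06441| = 3.7° (true dip is 6.4°, so apparent ≤ true as expected).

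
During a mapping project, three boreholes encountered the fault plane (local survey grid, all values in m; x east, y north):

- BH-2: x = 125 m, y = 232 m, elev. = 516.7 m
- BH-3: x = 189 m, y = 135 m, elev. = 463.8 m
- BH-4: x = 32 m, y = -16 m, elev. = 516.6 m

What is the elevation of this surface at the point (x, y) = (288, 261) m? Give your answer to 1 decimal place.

436.6 m

Let the plane be z = a·x + b·y + c.
BH-3−BH-2: 64a − 97b = −52.9;  BH-4−BH-2: −93a − 248b = −0.1.
Solving gives a = −0.52663, b = 0.19789.
Then c = 516.7 − a·125 − b·232 = 536.62.
At (288, 261): z = −151.7 + 51.6 + 536.62 = 436.6 m.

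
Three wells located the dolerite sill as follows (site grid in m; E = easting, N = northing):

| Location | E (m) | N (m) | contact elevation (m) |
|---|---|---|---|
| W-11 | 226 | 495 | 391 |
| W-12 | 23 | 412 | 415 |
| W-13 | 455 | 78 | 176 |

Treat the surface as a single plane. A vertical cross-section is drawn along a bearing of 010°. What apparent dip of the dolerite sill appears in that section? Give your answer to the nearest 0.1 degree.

Let the plane be z = a·E + b·N + c.
W-12−W-11: −203a − 83b = 24;  W-13−W-11: 229a − 417b = −215.
Solving gives a = −0.26870, b = 0.36803.
Unit vector along 010° is (sin 10°, cos 10°) = (0.1736, 0.9848).
Slope in that direction = a·(0.1736) + b·(0.9848) = 0.31578.
Apparent dip = arctan|0.31578| = 17.5° (true dip is 24.5°, so apparent ≤ true as expected).

17.5°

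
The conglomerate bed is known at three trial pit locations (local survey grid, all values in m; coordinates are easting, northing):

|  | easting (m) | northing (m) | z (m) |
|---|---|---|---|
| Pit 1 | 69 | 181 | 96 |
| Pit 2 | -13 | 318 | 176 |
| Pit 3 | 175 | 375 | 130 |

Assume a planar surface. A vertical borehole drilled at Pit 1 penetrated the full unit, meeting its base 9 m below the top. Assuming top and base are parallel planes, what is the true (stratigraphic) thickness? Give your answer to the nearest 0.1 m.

8.0 m

Two edge vectors: Pit 1→Pit 2 = (-82, 137, 80), Pit 1→Pit 3 = (106, 194, 34).
Normal n = (Pit 1→Pit 2) × (Pit 1→Pit 3) = (-10862, 11268, -30430).
So ∂z/∂easting = −n_x/n_z = −0.35695 and ∂z/∂northing = −n_y/n_z = 0.37029.
|∇z| = √(a²+b²) = 0.51432, so dip δ = arctan(0.51432) = 27.22°.
True thickness = vertical thickness × cos δ = 9 × cos 27.22° = 8.0 m.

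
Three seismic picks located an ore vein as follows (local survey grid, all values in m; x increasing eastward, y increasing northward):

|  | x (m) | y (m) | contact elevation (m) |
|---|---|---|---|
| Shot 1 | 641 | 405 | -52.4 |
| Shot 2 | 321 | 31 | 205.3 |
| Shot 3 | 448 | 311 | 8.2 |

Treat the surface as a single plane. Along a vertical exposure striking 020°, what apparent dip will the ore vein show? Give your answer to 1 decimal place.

Two edge vectors: Shot 1→Shot 2 = (-320, -374, 257.7), Shot 1→Shot 3 = (-193, -94, 60.6).
Normal n = (Shot 1→Shot 2) × (Shot 1→Shot 3) = (1559.4, -30344.1, -42102).
So ∂z/∂x = −n_x/n_z = 0.03704 and ∂z/∂y = −n_y/n_z = −0.72073.
Unit vector along 020° is (sin 20°, cos 20°) = (0.3420, 0.9397).
Slope in that direction = a·(0.3420) + b·(0.9397) = −0.66460.
Apparent dip = arctan|0.66460| = 33.6° (true dip is 35.8°, so apparent ≤ true as expected).

33.6°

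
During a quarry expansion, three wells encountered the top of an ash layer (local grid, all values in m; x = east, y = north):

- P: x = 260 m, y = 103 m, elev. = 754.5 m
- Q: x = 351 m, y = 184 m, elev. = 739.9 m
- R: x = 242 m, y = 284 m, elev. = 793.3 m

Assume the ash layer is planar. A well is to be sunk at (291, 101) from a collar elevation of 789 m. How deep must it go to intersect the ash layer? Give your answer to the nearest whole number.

Two edge vectors: P→Q = (91, 81, -14.6), P→R = (-18, 181, 38.8).
Normal n = (P→Q) × (P→R) = (5785.4, -3268, 17929).
So ∂z/∂x = −n_x/n_z = −0.32268 and ∂z/∂y = −n_y/n_z = 0.18227.
Intercept c from P: 754.5 + 83.90 − 18.77 = 819.62.
At (291, 101): z_contact = −93.9 + 18.4 + 819.62 = 744.1 m.
Depth below ground = 789 − 744.1 = 45 m.

45 m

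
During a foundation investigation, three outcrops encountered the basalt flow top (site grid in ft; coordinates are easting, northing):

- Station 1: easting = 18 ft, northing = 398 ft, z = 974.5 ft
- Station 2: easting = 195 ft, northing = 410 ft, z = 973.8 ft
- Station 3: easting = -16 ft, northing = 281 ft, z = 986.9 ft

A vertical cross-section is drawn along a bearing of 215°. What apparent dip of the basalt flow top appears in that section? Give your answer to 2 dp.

4.90°

Two edge vectors: Station 1→Station 2 = (177, 12, -0.7), Station 1→Station 3 = (-34, -117, 12.4).
Normal n = (Station 1→Station 2) × (Station 1→Station 3) = (66.9, -2171, -20301).
So ∂z/∂easting = −n_x/n_z = 0.00330 and ∂z/∂northing = −n_y/n_z = −0.10694.
Unit vector along 215° is (sin 215°, cos 215°) = (-0.5736, -0.8192).
Slope in that direction = a·(-0.5736) + b·(-0.8192) = 0.08571.
Apparent dip = arctan|0.08571| = 4.90° (true dip is 6.1°, so apparent ≤ true as expected).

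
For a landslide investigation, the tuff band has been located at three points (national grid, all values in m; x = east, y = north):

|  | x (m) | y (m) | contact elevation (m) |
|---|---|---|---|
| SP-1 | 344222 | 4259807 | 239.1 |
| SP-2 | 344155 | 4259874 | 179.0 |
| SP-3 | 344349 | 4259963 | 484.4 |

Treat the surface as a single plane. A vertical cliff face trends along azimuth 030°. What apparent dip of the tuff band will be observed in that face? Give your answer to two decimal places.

47.27°

Two edge vectors: SP-1→SP-2 = (-67, 67, -60.1), SP-1→SP-3 = (127, 156, 245.3).
Normal n = (SP-1→SP-2) × (SP-1→SP-3) = (25810.7, 8802.4, -18961).
So ∂z/∂x = −n_x/n_z = 1.36125 and ∂z/∂y = −n_y/n_z = 0.46424.
Unit vector along 030° is (sin 30°, cos 30°) = (0.5000, 0.8660).
Slope in that direction = a·(0.5000) + b·(0.8660) = 1.08267.
Apparent dip = arctan|1.08267| = 47.27° (true dip is 55.2°, so apparent ≤ true as expected).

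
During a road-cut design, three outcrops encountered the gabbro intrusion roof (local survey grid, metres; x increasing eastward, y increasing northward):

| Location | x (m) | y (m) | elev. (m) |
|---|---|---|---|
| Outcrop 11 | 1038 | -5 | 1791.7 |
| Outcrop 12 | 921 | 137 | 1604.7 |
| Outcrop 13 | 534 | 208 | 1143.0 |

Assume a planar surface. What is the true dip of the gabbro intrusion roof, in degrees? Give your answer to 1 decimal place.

49.9°

Two edge vectors: Outcrop 11→Outcrop 12 = (-117, 142, -187), Outcrop 11→Outcrop 13 = (-504, 213, -648.7).
Normal n = (Outcrop 11→Outcrop 12) × (Outcrop 11→Outcrop 13) = (-52284.4, 18350.1, 46647).
So ∂z/∂x = −n_x/n_z = 1.12085 and ∂z/∂y = −n_y/n_z = −0.39338.
Gradient magnitude |∇z| = √(a² + b²) = √(1.25631 + 0.15475) = 1.18788.
True dip = arctan(1.18788) = 49.9°, dipping toward WNW (azimuth ≈ 289°).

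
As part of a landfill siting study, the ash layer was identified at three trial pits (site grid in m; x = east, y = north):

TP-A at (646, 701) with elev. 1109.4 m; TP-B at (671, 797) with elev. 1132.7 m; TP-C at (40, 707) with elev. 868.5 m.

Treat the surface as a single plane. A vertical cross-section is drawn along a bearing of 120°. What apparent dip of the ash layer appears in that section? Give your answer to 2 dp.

15.43°

Two edge vectors: TP-A→TP-B = (25, 96, 23.3), TP-A→TP-C = (-606, 6, -240.9).
Normal n = (TP-A→TP-B) × (TP-A→TP-C) = (-23266.2, -8097.3, 58326).
So ∂z/∂x = −n_x/n_z = 0.39890 and ∂z/∂y = −n_y/n_z = 0.13883.
Unit vector along 120° is (sin 120°, cos 120°) = (0.8660, -0.5000).
Slope in that direction = a·(0.8660) + b·(-0.5000) = 0.27604.
Apparent dip = arctan|0.27604| = 15.43° (true dip is 22.9°, so apparent ≤ true as expected).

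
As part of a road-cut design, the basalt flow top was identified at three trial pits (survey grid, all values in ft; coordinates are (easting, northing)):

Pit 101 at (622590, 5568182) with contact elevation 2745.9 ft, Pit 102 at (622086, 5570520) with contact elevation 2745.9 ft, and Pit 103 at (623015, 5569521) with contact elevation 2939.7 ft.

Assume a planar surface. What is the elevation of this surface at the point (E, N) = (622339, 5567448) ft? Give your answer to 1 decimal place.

2634.8 ft

Let the plane be z = a·E + b·N + c.
Pit 102−Pit 101: −504a + 2338b = 0;  Pit 103−Pit 101: 425a + 1339b = 193.8.
Solving gives a = 0.271562943, b = 0.058540515.
Then c = 2745.9 − a·622590 − b·5568182 = −492290.71.
At (622339, 5567448): z = 169004.2 + 325921.3 − 492290.71 = 2634.8 ft.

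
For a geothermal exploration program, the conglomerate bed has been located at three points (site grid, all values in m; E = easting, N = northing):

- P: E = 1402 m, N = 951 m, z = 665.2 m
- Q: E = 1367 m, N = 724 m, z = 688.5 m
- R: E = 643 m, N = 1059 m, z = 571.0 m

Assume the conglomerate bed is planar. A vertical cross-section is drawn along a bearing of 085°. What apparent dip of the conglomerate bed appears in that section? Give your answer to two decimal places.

5.50°

Let the plane be z = a·E + b·N + c.
Q−P: −35a − 227b = 23.3;  R−P: −759a + 108b = −94.2.
Solving gives a = 0.10715, b = −0.11916.
Unit vector along 085° is (sin 85°, cos 85°) = (0.9962, 0.0872).
Slope in that direction = a·(0.9962) + b·(0.0872) = 0.09636.
Apparent dip = arctan|0.09636| = 5.50° (true dip is 9.1°, so apparent ≤ true as expected).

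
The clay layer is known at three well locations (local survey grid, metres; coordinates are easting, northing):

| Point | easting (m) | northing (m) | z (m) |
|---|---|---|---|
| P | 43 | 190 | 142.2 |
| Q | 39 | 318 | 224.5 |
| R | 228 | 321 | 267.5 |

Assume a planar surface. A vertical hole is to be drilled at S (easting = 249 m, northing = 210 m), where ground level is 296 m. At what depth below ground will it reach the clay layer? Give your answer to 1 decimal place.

96.1 m

Two edge vectors: P→Q = (-4, 128, 82.3), P→R = (185, 131, 125.3).
Normal n = (P→Q) × (P→R) = (5257.1, 15726.7, -24204).
So ∂z/∂easting = −n_x/n_z = 0.21720 and ∂z/∂northing = −n_y/n_z = 0.64976.
Intercept c from P: 142.2 − 9.34 − 123.45 = 9.41.
At (249, 210): z_contact = 54.08 + 136.45 + 9.41 = 199.94 m.
Depth below ground = 296 − 199.94 = 96.1 m.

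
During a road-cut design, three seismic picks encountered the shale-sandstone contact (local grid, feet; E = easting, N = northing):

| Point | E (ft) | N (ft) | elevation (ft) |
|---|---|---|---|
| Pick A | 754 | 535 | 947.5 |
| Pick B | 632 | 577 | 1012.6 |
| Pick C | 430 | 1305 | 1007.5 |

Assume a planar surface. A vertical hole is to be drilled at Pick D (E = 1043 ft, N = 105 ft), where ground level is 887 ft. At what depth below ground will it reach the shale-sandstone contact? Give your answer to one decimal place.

Two edge vectors: Pick A→Pick B = (-122, 42, 65.1), Pick A→Pick C = (-324, 770, 60).
Normal n = (Pick A→Pick B) × (Pick A→Pick C) = (-47607, -13772.4, -80332).
So ∂z/∂E = −n_x/n_z = −0.592628 and ∂z/∂N = −n_y/n_z = −0.171444.
Intercept c from Pick A: 947.5 + 446.84 + 91.72 = 1486.06.
At (1043, 105): z_contact = −618.11 − 18.00 + 1486.06 = 849.95 ft.
Depth below ground = 887 − 849.95 = 37.0 ft.

37.0 ft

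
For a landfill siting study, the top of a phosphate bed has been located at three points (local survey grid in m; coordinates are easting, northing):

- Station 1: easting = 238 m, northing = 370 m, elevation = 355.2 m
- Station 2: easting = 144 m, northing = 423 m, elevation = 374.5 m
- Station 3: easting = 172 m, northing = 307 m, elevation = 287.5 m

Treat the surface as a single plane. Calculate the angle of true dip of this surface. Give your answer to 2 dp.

Let the plane be z = a·easting + b·northing + c.
Station 2−Station 1: −94a + 53b = 19.3;  Station 3−Station 1: −66a − 63b = −67.7.
Solving gives a = 0.25183, b = 0.81079.
Gradient magnitude |∇z| = √(a² + b²) = √(0.06342 + 0.65737) = 0.84899.
True dip = arctan(0.84899) = 40.33°, dipping toward SSW (azimuth ≈ 197°).

40.33°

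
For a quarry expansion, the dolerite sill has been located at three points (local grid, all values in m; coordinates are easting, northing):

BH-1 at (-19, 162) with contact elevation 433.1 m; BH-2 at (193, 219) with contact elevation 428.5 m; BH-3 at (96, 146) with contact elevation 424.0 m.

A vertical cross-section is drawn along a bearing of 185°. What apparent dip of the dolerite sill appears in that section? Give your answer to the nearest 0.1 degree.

Two edge vectors: BH-1→BH-2 = (212, 57, -4.6), BH-1→BH-3 = (115, -16, -9.1).
Normal n = (BH-1→BH-2) × (BH-1→BH-3) = (-592.3, 1400.2, -9947).
So ∂z/∂easting = −n_x/n_z = −0.05955 and ∂z/∂northing = −n_y/n_z = 0.14077.
Unit vector along 185° is (sin 185°, cos 185°) = (-0.0872, -0.9962).
Slope in that direction = a·(-0.0872) + b·(-0.9962) = −0.13504.
Apparent dip = arctan|0.13504| = 7.7° (true dip is 8.7°, so apparent ≤ true as expected).

7.7°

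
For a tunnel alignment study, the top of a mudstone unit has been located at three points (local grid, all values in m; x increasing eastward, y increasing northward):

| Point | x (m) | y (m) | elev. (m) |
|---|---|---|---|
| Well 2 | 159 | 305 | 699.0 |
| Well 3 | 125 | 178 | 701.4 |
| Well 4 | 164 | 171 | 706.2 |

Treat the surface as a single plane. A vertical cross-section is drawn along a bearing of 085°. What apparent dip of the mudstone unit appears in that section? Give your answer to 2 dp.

Two edge vectors: Well 2→Well 3 = (-34, -127, 2.4), Well 2→Well 4 = (5, -134, 7.2).
Normal n = (Well 2→Well 3) × (Well 2→Well 4) = (-592.8, 256.8, 5191).
So ∂z/∂x = −n_x/n_z = 0.11420 and ∂z/∂y = −n_y/n_z = −0.04947.
Unit vector along 085° is (sin 85°, cos 85°) = (0.9962, 0.0872).
Slope in that direction = a·(0.9962) + b·(0.0872) = 0.10945.
Apparent dip = arctan|0.10945| = 6.25° (true dip is 7.1°, so apparent ≤ true as expected).

6.25°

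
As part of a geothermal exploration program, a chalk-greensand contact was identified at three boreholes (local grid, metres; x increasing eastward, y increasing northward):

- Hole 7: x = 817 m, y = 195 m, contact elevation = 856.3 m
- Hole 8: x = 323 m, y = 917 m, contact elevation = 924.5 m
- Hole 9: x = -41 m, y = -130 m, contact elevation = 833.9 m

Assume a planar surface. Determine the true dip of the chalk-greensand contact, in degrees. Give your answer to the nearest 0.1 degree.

5.1°

Two edge vectors: Hole 7→Hole 8 = (-494, 722, 68.2), Hole 7→Hole 9 = (-858, -325, -22.4).
Normal n = (Hole 7→Hole 8) × (Hole 7→Hole 9) = (5992.2, -69581.2, 780026).
So ∂z/∂x = −n_x/n_z = −0.00768 and ∂z/∂y = −n_y/n_z = 0.08920.
Gradient magnitude |∇z| = √(a² + b²) = √(0.00006 + 0.00796) = 0.08953.
True dip = arctan(0.08953) = 5.1°, dipping toward S (azimuth ≈ 175°).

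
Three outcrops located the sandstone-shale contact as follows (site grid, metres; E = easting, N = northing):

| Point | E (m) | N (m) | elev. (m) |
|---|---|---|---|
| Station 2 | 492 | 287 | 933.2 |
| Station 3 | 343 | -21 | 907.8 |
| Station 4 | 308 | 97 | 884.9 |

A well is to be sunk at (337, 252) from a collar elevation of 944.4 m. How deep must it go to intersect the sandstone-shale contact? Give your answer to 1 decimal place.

63.0 m

Let the plane be z = a·E + b·N + c.
Station 3−Station 2: −149a − 308b = −25.4;  Station 4−Station 2: −184a − 190b = −48.3.
Solving gives a = 0.35436, b = −0.08896.
Then c = 933.2 − a·492 − b·287 = 784.39.
At (337, 252): z_contact = 119.42 − 22.42 + 784.39 = 881.39 m.
Depth below ground = 944.4 − 881.39 = 63.0 m.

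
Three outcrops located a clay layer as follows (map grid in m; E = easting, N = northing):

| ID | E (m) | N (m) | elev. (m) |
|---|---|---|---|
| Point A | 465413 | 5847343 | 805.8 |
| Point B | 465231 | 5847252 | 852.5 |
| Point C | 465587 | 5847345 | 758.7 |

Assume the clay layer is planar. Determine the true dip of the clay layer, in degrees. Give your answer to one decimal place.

15.2°

Let the plane be z = a·E + b·N + c.
Point B−Point A: −182a − 91b = 46.7;  Point C−Point A: 174a + 2b = −47.1.
Solving gives a = −0.27102, b = 0.02886.
Gradient magnitude |∇z| = √(a² + b²) = √(0.07345 + 0.00083) = 0.27255.
True dip = arctan(0.27255) = 15.2°, dipping toward E (azimuth ≈ 096°).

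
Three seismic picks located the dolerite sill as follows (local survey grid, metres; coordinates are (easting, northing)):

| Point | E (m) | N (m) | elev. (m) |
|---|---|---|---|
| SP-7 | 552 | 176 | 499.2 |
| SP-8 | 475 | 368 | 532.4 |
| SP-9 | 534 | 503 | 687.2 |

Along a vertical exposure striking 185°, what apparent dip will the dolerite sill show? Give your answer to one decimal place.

36.4°

Let the plane be z = a·E + b·N + c.
SP-8−SP-7: −77a + 192b = 33.2;  SP-9−SP-7: −18a + 327b = 188.
Solving gives a = 1.16188, b = 0.63888.
Unit vector along 185° is (sin 185°, cos 185°) = (-0.0872, -0.9962).
Slope in that direction = a·(-0.0872) + b·(-0.9962) = −0.73771.
Apparent dip = arctan|0.73771| = 36.4° (true dip is 53.0°, so apparent ≤ true as expected).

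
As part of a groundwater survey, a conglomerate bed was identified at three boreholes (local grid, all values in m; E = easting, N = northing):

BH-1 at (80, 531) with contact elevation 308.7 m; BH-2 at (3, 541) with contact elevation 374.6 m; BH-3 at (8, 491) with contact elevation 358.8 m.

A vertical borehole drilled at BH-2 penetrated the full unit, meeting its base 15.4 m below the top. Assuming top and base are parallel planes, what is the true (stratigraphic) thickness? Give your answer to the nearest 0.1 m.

Let the plane be z = a·E + b·N + c.
BH-2−BH-1: −77a + 10b = 65.9;  BH-3−BH-1: −72a − 40b = 50.1.
Solving gives a = −0.82553, b = 0.23345.
|∇z| = √(a²+b²) = 0.85790, so dip δ = arctan(0.85790) = 40.63°.
True thickness = vertical thickness × cos δ = 15.4 × cos 40.63° = 11.7 m.

11.7 m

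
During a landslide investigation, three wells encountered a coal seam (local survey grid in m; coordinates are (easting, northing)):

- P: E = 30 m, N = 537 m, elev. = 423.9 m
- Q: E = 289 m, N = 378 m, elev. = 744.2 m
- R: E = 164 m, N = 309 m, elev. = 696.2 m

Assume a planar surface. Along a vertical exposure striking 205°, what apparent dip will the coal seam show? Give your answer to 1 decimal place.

18.3°

Let the plane be z = a·E + b·N + c.
Q−P: 259a − 159b = 320.3;  R−P: 134a − 228b = 272.3.
Solving gives a = 0.78770, b = −0.73135.
Unit vector along 205° is (sin 205°, cos 205°) = (-0.4226, -0.9063).
Slope in that direction = a·(-0.4226) + b·(-0.9063) = 0.32993.
Apparent dip = arctan|0.32993| = 18.3° (true dip is 47.1°, so apparent ≤ true as expected).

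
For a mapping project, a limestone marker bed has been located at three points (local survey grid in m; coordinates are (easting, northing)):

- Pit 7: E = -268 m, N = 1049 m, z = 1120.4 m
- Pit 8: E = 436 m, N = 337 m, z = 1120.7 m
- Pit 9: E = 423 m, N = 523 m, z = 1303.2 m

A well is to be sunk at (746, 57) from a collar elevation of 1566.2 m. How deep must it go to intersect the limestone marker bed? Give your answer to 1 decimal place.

Two edge vectors: Pit 7→Pit 8 = (704, -712, 0.3), Pit 7→Pit 9 = (691, -526, 182.8).
Normal n = (Pit 7→Pit 8) × (Pit 7→Pit 9) = (-129995.8, -128483.9, 121688).
So ∂z/∂E = −n_x/n_z = 1.068271 and ∂z/∂N = −n_y/n_z = 1.055847.
Intercept c from Pit 7: 1120.4 + 286.30 − 1107.58 = 299.11.
At (746, 57): z_contact = 796.93 + 60.18 + 299.11 = 1156.23 m.
Depth below ground = 1566.2 − 1156.23 = 410.0 m.

410.0 m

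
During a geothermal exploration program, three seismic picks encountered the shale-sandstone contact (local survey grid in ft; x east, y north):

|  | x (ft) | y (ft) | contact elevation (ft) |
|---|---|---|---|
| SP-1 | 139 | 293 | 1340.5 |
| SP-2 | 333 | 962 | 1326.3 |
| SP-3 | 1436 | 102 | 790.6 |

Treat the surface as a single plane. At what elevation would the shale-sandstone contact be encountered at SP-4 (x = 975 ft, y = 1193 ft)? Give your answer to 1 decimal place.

1085.9 ft

Let the plane be z = a·x + b·y + c.
SP-2−SP-1: 194a + 669b = −14.2;  SP-3−SP-1: 1297a − 191b = −549.9.
Solving gives a = −0.409612, b = 0.097556.
Then c = 1340.5 − a·139 − b·293 = 1368.85.
At (975, 1193): z = −399.4 + 116.4 + 1368.85 = 1085.9 ft.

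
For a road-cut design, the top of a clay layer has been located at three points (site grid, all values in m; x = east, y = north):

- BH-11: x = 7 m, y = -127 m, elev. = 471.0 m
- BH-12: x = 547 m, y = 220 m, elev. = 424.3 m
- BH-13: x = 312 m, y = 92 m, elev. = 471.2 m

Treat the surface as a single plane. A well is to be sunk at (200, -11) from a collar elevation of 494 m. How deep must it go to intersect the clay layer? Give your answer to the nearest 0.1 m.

Let the plane be z = a·x + b·y + c.
BH-12−BH-11: 540a + 347b = −46.7;  BH-13−BH-11: 305a + 219b = 0.2.
Solving gives a = −0.82871, b = 1.15505.
Then c = 471 − a·7 − b·-127 = 623.49.
At (200, -11): z_contact = −165.74 − 12.71 + 623.49 = 445.05 m.
Depth below ground = 494 − 445.05 = 49.0 m.

49.0 m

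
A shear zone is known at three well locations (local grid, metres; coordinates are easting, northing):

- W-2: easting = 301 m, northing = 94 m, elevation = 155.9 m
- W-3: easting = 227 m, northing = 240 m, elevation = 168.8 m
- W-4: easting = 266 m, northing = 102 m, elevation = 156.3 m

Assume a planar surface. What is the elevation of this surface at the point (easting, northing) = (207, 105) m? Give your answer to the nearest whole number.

Let the plane be z = a·easting + b·northing + c.
W-3−W-2: −74a + 146b = 12.9;  W-4−W-2: −35a + 8b = 0.4.
Solving gives a = 0.00992, b = 0.09338.
Then c = 155.9 − a·301 − b·94 = 144.14.
At (207, 105): z = 2.1 + 9.8 + 144.14 = 156.0 m.

156 m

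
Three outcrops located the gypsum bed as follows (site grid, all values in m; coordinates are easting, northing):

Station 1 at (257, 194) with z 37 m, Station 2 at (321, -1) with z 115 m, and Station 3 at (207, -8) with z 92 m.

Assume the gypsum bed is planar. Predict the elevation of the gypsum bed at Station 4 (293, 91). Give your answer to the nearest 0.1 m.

Two edge vectors: Station 1→Station 2 = (64, -195, 78), Station 1→Station 3 = (-50, -202, 55).
Normal n = (Station 1→Station 2) × (Station 1→Station 3) = (5031, -7420, -22678).
So ∂z/∂easting = −n_x/n_z = 0.22184 and ∂z/∂northing = −n_y/n_z = −0.32719.
Intercept c from Station 1: 37 − 57.01 + 63.47 = 43.46.
At (293, 91): z = 65.0 − 29.8 + 43.46 = 78.7 m.

78.7 m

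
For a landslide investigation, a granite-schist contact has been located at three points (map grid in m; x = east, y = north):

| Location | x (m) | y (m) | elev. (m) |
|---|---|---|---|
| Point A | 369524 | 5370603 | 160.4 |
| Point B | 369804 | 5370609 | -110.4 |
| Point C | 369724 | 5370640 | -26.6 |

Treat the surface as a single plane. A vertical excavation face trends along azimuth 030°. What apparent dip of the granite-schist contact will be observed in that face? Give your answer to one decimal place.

17.5°

Two edge vectors: Point A→Point B = (280, 6, -270.8), Point A→Point C = (200, 37, -187).
Normal n = (Point A→Point B) × (Point A→Point C) = (8897.6, -1800, 9160).
So ∂z/∂x = −n_x/n_z = −0.97135 and ∂z/∂y = −n_y/n_z = 0.19651.
Unit vector along 030° is (sin 30°, cos 30°) = (0.5000, 0.8660).
Slope in that direction = a·(0.5000) + b·(0.8660) = −0.31550.
Apparent dip = arctan|0.31550| = 17.5° (true dip is 44.7°, so apparent ≤ true as expected).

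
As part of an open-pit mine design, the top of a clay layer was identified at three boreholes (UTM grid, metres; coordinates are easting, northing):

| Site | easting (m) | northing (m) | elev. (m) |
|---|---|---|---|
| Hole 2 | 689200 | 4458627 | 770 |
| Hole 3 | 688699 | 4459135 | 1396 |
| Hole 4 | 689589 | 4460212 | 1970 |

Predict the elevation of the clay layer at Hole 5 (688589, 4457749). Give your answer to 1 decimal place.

Let the plane be z = a·easting + b·northing + c.
Hole 3−Hole 2: −501a + 508b = 626;  Hole 4−Hole 2: 389a + 1585b = 1200.
Solving gives a = −0.385813409, b = 0.851786382.
Then c = 770 − a·689200 − b·4458627 = −3531125.16.
At (688589, 4457749): z = −265666.9 + 3797049.9 − 3531125.16 = 257.9 m.

257.9 m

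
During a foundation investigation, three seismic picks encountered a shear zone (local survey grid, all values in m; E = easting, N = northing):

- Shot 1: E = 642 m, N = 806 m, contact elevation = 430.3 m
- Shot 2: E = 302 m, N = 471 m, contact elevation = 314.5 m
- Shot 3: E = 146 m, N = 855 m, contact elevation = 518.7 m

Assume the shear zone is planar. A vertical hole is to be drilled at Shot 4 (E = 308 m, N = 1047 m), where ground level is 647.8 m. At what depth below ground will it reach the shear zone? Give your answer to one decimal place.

Two edge vectors: Shot 1→Shot 2 = (-340, -335, -115.8), Shot 1→Shot 3 = (-496, 49, 88.4).
Normal n = (Shot 1→Shot 2) × (Shot 1→Shot 3) = (-23939.8, 87492.8, -182820).
So ∂z/∂E = −n_x/n_z = −0.130947 and ∂z/∂N = −n_y/n_z = 0.478573.
Intercept c from Shot 1: 430.3 + 84.07 − 385.73 = 128.64.
At (308, 1047): z_contact = −40.33 + 501.07 + 128.64 = 589.37 m.
Depth below ground = 647.8 − 589.37 = 58.4 m.

58.4 m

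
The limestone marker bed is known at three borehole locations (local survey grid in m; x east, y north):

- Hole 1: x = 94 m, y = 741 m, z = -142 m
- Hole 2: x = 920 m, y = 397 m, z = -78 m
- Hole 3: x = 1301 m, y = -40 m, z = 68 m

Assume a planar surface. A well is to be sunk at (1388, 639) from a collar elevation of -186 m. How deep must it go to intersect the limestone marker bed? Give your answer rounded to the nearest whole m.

Two edge vectors: Hole 1→Hole 2 = (826, -344, 64), Hole 1→Hole 3 = (1207, -781, 210).
Normal n = (Hole 1→Hole 2) × (Hole 1→Hole 3) = (-22256, -96212, -229898).
So ∂z/∂x = −n_x/n_z = −0.09681 and ∂z/∂y = −n_y/n_z = −0.41850.
Intercept c from Hole 1: -142 + 9.10 + 310.11 = 177.21.
At (1388, 639): z_contact = −134.4 − 267.4 + 177.21 = -224.6 m.
Depth below ground = -186 − (-224.6) = 39 m.

39 m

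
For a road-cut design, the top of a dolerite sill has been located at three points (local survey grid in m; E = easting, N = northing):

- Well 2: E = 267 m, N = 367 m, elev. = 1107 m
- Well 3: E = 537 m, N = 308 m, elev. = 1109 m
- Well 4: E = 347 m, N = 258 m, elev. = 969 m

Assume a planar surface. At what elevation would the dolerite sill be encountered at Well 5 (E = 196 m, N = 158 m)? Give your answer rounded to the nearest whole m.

766 m

Let the plane be z = a·E + b·N + c.
Well 3−Well 2: 270a − 59b = 2;  Well 4−Well 2: 80a − 109b = −138.
Solving gives a = 0.33832, b = 1.51437.
Then c = 1107 − a·267 − b·367 = 460.89.
At (196, 158): z = 66.3 + 239.3 + 460.89 = 766.5 m.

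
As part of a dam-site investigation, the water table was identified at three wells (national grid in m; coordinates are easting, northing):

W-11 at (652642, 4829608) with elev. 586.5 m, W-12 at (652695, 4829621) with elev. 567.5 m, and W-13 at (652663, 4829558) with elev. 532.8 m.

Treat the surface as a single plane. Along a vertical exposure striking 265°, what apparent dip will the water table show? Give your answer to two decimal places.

26.05°

Let the plane be z = a·easting + b·northing + c.
W-12−W-11: 53a + 13b = −19;  W-13−W-11: 21a − 50b = −53.7.
Solving gives a = −0.56384, b = 0.83719.
Unit vector along 265° is (sin 265°, cos 265°) = (-0.9962, -0.0872).
Slope in that direction = a·(-0.9962) + b·(-0.0872) = 0.48873.
Apparent dip = arctan|0.48873| = 26.05° (true dip is 45.3°, so apparent ≤ true as expected).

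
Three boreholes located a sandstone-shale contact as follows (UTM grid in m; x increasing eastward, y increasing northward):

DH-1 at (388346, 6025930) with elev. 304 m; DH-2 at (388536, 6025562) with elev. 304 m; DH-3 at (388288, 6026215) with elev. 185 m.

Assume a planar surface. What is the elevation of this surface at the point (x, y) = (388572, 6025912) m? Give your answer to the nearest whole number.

15 m

Let the plane be z = a·x + b·y + c.
DH-2−DH-1: 190a − 368b = 0;  DH-3−DH-1: −58a + 285b = −119.
Solving gives a = −1.33487777, b = −0.68920319.
Then c = 304 − a·388346 − b·6025930 = 4671788.65.
At (388572, 6025912): z = −518696.1 − 4153077.8 + 4671788.65 = 14.7 m.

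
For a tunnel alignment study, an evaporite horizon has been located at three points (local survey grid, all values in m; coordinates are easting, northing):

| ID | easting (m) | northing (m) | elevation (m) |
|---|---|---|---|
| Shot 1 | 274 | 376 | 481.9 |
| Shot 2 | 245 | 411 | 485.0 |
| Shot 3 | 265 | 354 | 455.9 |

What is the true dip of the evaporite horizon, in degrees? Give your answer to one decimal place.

50.3°

Let the plane be z = a·easting + b·northing + c.
Shot 2−Shot 1: −29a + 35b = 3.1;  Shot 3−Shot 1: −9a − 22b = −26.
Solving gives a = 0.88332, b = 0.82046.
Gradient magnitude |∇z| = √(a² + b²) = √(0.78025 + 0.67316) = 1.20557.
True dip = arctan(1.20557) = 50.3°, dipping toward SW (azimuth ≈ 227°).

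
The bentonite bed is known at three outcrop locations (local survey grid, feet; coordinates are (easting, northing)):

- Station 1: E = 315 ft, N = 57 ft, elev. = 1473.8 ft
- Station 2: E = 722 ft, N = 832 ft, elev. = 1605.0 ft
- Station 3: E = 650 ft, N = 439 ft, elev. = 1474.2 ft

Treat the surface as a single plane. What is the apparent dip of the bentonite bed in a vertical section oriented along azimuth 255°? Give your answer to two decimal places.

Let the plane be z = a·E + b·N + c.
Station 2−Station 1: 407a + 775b = 131.2;  Station 3−Station 1: 335a + 382b = 0.4.
Solving gives a = −0.47823, b = 0.42044.
Unit vector along 255° is (sin 255°, cos 255°) = (-0.9659, -0.2588).
Slope in that direction = a·(-0.9659) + b·(-0.2588) = 0.35312.
Apparent dip = arctan|0.35312| = 19.45° (true dip is 32.5°, so apparent ≤ true as expected).

19.45°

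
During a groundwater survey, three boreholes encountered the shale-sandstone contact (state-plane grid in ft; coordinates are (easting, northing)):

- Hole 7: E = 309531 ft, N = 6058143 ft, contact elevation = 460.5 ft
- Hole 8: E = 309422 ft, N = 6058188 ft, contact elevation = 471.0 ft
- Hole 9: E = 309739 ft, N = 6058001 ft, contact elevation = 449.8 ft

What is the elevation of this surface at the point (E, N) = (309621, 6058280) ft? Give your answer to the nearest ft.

423 ft

Two edge vectors: Hole 7→Hole 8 = (-109, 45, 10.5), Hole 7→Hole 9 = (208, -142, -10.7).
Normal n = (Hole 7→Hole 8) × (Hole 7→Hole 9) = (1009.5, 1017.7, 6118).
So ∂z/∂E = −n_x/n_z = −0.16500490 and ∂z/∂N = −n_y/n_z = −0.16634521.
Intercept c from Hole 7: 460.5 + 51074.13 + 1007743.07 = 1059277.71.
At (309621, 6058280): z = −51089.0 − 1007765.9 + 1059277.71 = 422.9 ft.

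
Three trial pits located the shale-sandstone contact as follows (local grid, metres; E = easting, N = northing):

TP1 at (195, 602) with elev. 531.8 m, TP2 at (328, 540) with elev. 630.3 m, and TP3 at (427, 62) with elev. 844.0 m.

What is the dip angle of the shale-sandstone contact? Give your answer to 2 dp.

33.93°

Two edge vectors: TP1→TP2 = (133, -62, 98.5), TP1→TP3 = (232, -540, 312.2).
Normal n = (TP1→TP2) × (TP1→TP3) = (33833.6, -18670.6, -57436).
So ∂z/∂E = −n_x/n_z = 0.58907 and ∂z/∂N = −n_y/n_z = −0.32507.
Gradient magnitude |∇z| = √(a² + b²) = √(0.34700 + 0.10567) = 0.67281.
True dip = arctan(0.67281) = 33.93°, dipping toward WNW (azimuth ≈ 299°).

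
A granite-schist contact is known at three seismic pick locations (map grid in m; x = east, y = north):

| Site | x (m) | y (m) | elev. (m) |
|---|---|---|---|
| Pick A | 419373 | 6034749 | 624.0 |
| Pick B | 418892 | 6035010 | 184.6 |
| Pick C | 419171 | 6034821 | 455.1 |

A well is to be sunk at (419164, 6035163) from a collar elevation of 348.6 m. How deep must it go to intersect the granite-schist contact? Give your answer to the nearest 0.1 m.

40.4 m

Let the plane be z = a·x + b·y + c.
Pick B−Pick A: −481a + 261b = −439.4;  Pick C−Pick A: −202a + 72b = −168.9.
Solving gives a = 0.688009950, b = −0.415583195.
Then c = 624 − a·419373 − b·6034749 = 2220031.47.
At (419164, 6035163): z_contact = 288389.00 − 2508112.32 + 2220031.47 = 308.15 m.
Depth below ground = 348.6 − 308.15 = 40.4 m.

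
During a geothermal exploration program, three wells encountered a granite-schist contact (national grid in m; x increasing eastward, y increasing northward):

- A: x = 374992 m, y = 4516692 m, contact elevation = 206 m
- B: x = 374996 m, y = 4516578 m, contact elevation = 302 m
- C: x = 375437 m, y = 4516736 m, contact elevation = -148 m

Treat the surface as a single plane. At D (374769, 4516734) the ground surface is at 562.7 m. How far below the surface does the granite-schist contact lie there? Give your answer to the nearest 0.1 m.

234.8 m

Two edge vectors: A→B = (4, -114, 96), A→C = (445, 44, -354).
Normal n = (A→B) × (A→C) = (36132, 44136, 50906).
So ∂z/∂x = −n_x/n_z = −0.709778808 and ∂z/∂y = −n_y/n_z = −0.867009783.
Intercept c from A: 206 + 266161.37 + 3916016.15 = 4182383.52.
At (374769, 4516734): z_contact = −266003.09 − 3916052.56 + 4182383.52 = 327.87 m.
Depth below ground = 562.7 − 327.87 = 234.8 m.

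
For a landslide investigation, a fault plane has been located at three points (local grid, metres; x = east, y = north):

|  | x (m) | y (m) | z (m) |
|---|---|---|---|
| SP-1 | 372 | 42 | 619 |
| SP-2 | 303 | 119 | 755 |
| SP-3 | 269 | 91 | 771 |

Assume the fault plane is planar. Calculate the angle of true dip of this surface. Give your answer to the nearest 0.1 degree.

53.5°

Two edge vectors: SP-1→SP-2 = (-69, 77, 136), SP-1→SP-3 = (-103, 49, 152).
Normal n = (SP-1→SP-2) × (SP-1→SP-3) = (5040, -3520, 4550).
So ∂z/∂x = −n_x/n_z = −1.10769 and ∂z/∂y = −n_y/n_z = 0.77363.
Gradient magnitude |∇z| = √(a² + b²) = √(1.22698 + 0.59850) = 1.35110.
True dip = arctan(1.35110) = 53.5°, dipping toward SE (azimuth ≈ 125°).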